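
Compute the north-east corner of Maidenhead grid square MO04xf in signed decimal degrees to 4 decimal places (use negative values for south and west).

54.2500, 62.0000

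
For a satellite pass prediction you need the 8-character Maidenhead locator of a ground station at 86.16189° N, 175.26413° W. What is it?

AR26id88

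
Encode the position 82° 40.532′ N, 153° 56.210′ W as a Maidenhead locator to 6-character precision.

Add 180° to longitude and 90° to latitude: 26.0632, 172.6755.
Field: lon ⌊26.0632/20⌋ = 1 → B; lat ⌊172.6755/10⌋ = 17 → R.
Square: lon ⌊6.0632/2⌋ = 3; lat ⌊2.6755/1⌋ = 2.
Subsquare: lon ⌊0.0632/0.0833333⌋ = 0 → a; lat ⌊0.6755/0.0416667⌋ = 16 → q.

BR32aq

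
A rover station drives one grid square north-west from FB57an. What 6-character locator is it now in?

FB47xo

Longitude subsquare a = 0; −1 → -1, wraps to 23 = x, carry into square.
Longitude square 5; −1 → 4.
Latitude subsquare n = 13; +1 → 14 = o.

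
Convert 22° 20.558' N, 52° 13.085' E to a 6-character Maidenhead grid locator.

Add 180° to longitude and 90° to latitude: 232.2181, 112.3426.
Field: 232.2181/20 → 11 → L, 112.3426/10 → 11 → L; chars LL.
Square: 12.2181/2 → 6, 2.3426/1 → 2; chars 62.
Subsquare: 0.2181/0.0833333 → 2 → c, 0.3426/0.0416667 → 8 → i; chars ci.

LL62ci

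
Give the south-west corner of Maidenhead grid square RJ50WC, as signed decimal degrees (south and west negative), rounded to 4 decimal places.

0.0833, 171.8333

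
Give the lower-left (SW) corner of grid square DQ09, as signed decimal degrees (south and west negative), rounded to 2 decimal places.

Field D=3, Q=16: +3·20° lon, +16·10° lat → SW at lon -120°, lat 70°.
Square 0, 9: +0·2° lon, +9·1° lat → SW at lon -120°, lat 79°.
latitude 79.00, longitude -120.00.

79.00, -120.00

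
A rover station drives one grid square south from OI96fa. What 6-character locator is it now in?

OI95fx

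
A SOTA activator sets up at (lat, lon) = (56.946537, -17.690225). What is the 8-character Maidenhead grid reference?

IO16dw77

Add 180° to longitude and 90° to latitude: 162.30978, 146.94654.
Field: 162.30978/20 → 8 → I, 146.94654/10 → 14 → O; chars IO.
Square: 2.30978/2 → 1, 6.94654/1 → 6; chars 16.
Subsquare: 0.30978/0.0833333 → 3 → d, 0.94654/0.0416667 → 22 → w; chars dw.
Extended square: 0.05978/0.00833333 → 7, 0.02987/0.00416667 → 7; chars 77.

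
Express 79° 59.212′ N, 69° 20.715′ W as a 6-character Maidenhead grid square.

FQ59hx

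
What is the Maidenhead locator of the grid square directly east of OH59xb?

Longitude subsquare x = 23; +1 → 24, wraps to 0 = a, carry into square.
Longitude square 5; +1 → 6.
The latitude characters are unchanged.

OH69ab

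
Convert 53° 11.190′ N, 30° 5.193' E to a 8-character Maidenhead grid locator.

KO53be04

Shift to the Maidenhead origin (180°W, 90°S): lon 210.08655, lat 143.18650.
Field (20°×10°, letters A–R): lon ⌊210.08655/20⌋ = 10 → K; lat ⌊143.18650/10⌋ = 14 → O.
Square (2°×1°, digits 0–9): lon ⌊10.08655/2⌋ = 5; lat ⌊3.18650/1⌋ = 3.
Subsquare (5′×2.5′, letters a–x): lon ⌊0.08655/0.0833333⌋ = 1 → b; lat ⌊0.18650/0.0416667⌋ = 4 → e.
Extended square (30″×15″, digits 0–9): lon ⌊0.00322/0.00833333⌋ = 0; lat ⌊0.01983/0.00416667⌋ = 4.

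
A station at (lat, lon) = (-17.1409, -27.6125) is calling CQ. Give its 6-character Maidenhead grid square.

HH62eu

Add 180° to longitude and 90° to latitude: 152.3875, 72.8591.
Field (20°×10°, letters A–R): lon ⌊152.3875/20⌋ = 7 → H; lat ⌊72.8591/10⌋ = 7 → H.
Square (2°×1°, digits 0–9): lon ⌊12.3875/2⌋ = 6; lat ⌊2.8591/1⌋ = 2.
Subsquare (5′×2.5′, letters a–x): lon ⌊0.3875/0.0833333⌋ = 4 → e; lat ⌊0.8591/0.0416667⌋ = 20 → u.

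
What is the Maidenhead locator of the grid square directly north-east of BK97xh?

Longitude subsquare x = 23; +1 → 24, wraps to 0 = a, carry into square.
Longitude square 9; +1 → 10, wraps to 0, carry into field.
Longitude field B = 1; +1 → 2 = C.
Latitude subsquare h = 7; +1 → 8 = i.

CK07ai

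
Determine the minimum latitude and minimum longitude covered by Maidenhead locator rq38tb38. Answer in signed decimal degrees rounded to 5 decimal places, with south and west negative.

Field R=17, Q=16: +17·20° lon, +16·10° lat → SW at lon 160°, lat 70°.
Square 3, 8: +3·2° lon, +8·1° lat → SW at lon 166°, lat 78°.
Subsquare t=19, b=1: +19·0.0833333° lon, +1·0.0416667° lat → SW at lon 167.583°, lat 78.0417°.
Extended square 3, 8: +3·0.00833333° lon, +8·0.00416667° lat → SW at lon 167.608°, lat 78.075°.
latitude 78.07500, longitude 167.60833.

78.07500, 167.60833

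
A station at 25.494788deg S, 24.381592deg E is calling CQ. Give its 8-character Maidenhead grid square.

KG24em51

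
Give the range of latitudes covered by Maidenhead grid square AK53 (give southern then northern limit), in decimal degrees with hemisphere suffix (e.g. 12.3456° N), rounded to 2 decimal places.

13.00° N, 14.00° N

Field A=0, K=10: +0·20° lon, +10·10° lat → SW at lon -180°, lat 10°.
Square 5, 3: +5·2° lon, +3·1° lat → SW at lon -170°, lat 13°.
Cell spans 2° lon × 1° lat.
south 13.00° N, north 14.00° N.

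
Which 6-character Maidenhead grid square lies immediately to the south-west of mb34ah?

Longitude subsquare a = 0; −1 → -1, wraps to 23 = x, carry into square.
Longitude square 3; −1 → 2.
Latitude subsquare h = 7; −1 → 6 = g.

MB24xg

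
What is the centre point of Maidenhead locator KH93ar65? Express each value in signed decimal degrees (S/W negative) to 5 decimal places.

-16.26875, 38.05417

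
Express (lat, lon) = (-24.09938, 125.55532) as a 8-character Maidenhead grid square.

PG25sv66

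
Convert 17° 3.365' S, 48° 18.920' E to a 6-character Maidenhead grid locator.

Shift to the Maidenhead origin (180°W, 90°S): lon 228.3153, lat 72.9439.
Field (20°×10°, letters A–R): lon ⌊228.3153/20⌋ = 11 → L; lat ⌊72.9439/10⌋ = 7 → H.
Square (2°×1°, digits 0–9): lon ⌊8.3153/2⌋ = 4; lat ⌊2.9439/1⌋ = 2.
Subsquare (5′×2.5′, letters a–x): lon ⌊0.3153/0.0833333⌋ = 3 → d; lat ⌊0.9439/0.0416667⌋ = 22 → w.

LH42dw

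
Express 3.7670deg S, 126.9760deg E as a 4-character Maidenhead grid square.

PI36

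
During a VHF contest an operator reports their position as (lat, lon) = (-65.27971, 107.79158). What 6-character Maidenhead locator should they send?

Add 180° to longitude and 90° to latitude: 287.7916, 24.7203.
Field: lon ⌊287.7916/20⌋ = 14 → O; lat ⌊24.7203/10⌋ = 2 → C.
Square: lon ⌊7.7916/2⌋ = 3; lat ⌊4.7203/1⌋ = 4.
Subsquare: lon ⌊1.7916/0.0833333⌋ = 21 → v; lat ⌊0.7203/0.0416667⌋ = 17 → r.

OC34vr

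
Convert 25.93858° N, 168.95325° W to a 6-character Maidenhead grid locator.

AL55mw

Add 180° to longitude and 90° to latitude: 11.0468, 115.9386.
Field: lon ⌊11.0468/20⌋ = 0 → A; lat ⌊115.9386/10⌋ = 11 → L.
Square: lon ⌊11.0468/2⌋ = 5; lat ⌊5.9386/1⌋ = 5.
Subsquare: lon ⌊1.0468/0.0833333⌋ = 12 → m; lat ⌊0.9386/0.0416667⌋ = 22 → w.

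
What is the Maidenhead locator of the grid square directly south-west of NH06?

Longitude square 0; −1 → -1, wraps to 9, carry into field.
Longitude field N = 13; −1 → 12 = M.
Latitude square 6; −1 → 5.

MH95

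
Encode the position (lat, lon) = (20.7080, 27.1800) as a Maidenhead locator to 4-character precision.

KL30

Shift to the Maidenhead origin (180°W, 90°S): lon 207.18, lat 110.71.
Field: lon ⌊207.18/20⌋ = 10 → K; lat ⌊110.71/10⌋ = 11 → L.
Square: lon ⌊7.18/2⌋ = 3; lat ⌊0.71/1⌋ = 0.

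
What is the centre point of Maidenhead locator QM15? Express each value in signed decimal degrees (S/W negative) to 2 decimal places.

35.50, 143.00

Field Q=16, M=12: +16·20° lon, +12·10° lat → SW at lon 140°, lat 30°.
Square 1, 5: +1·2° lon, +5·1° lat → SW at lon 142°, lat 35°.
Cell spans 2° lon × 1° lat. Centre is SW corner plus half of each.
latitude 35.50, longitude 143.00.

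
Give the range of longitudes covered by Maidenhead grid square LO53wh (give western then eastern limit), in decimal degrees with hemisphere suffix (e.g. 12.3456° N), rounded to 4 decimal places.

51.8333° E, 51.9167° E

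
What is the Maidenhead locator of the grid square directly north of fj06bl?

Latitude subsquare l = 11; +1 → 12 = m.
The longitude characters are unchanged.

FJ06bm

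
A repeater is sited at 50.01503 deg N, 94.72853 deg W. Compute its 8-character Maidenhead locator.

Add 180° to longitude and 90° to latitude: 85.27147, 140.01503.
Field (20°×10°, letters A–R): lon ⌊85.27147/20⌋ = 4 → E; lat ⌊140.01503/10⌋ = 14 → O.
Square (2°×1°, digits 0–9): lon ⌊5.27147/2⌋ = 2; lat ⌊0.01503/1⌋ = 0.
Subsquare (5′×2.5′, letters a–x): lon ⌊1.27147/0.0833333⌋ = 15 → p; lat ⌊0.01503/0.0416667⌋ = 0 → a.
Extended square (30″×15″, digits 0–9): lon ⌊0.02147/0.00833333⌋ = 2; lat ⌊0.01503/0.00416667⌋ = 3.

EO20pa23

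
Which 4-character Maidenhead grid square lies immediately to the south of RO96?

Latitude square 6; −1 → 5.
The longitude characters are unchanged.

RO95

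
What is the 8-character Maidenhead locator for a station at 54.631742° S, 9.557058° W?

Add 180° to longitude and 90° to latitude: 170.44294, 35.36826.
Field (20°×10°, letters A–R): 170.44294/20 → 8 → I, 35.36826/10 → 3 → D; chars ID.
Square (2°×1°, digits 0–9): 10.44294/2 → 5, 5.36826/1 → 5; chars 55.
Subsquare (5′×2.5′, letters a–x): 0.44294/0.0833333 → 5 → f, 0.36826/0.0416667 → 8 → i; chars fi.
Extended square (30″×15″, digits 0–9): 0.02628/0.00833333 → 3, 0.03492/0.00416667 → 8; chars 38.

ID55fi38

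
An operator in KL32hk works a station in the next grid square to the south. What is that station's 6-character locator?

KL32hj

Latitude subsquare k = 10; −1 → 9 = j.
The longitude characters are unchanged.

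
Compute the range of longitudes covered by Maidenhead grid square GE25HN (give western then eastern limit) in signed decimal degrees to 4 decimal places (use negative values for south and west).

Field G=6, E=4: +6·20° lon, +4·10° lat → SW at lon -60°, lat -50°.
Square 2, 5: +2·2° lon, +5·1° lat → SW at lon -56°, lat -45°.
Subsquare h=7, n=13: +7·0.0833333° lon, +13·0.0416667° lat → SW at lon -55.4167°, lat -44.4583°.
Cell spans 0.0833333° lon × 0.0416667° lat.
west -55.4167, east -55.3333.

-55.4167, -55.3333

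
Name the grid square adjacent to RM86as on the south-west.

RM76xr

Longitude subsquare a = 0; −1 → -1, wraps to 23 = x, carry into square.
Longitude square 8; −1 → 7.
Latitude subsquare s = 18; −1 → 17 = r.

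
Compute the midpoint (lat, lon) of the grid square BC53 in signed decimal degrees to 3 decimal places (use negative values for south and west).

Field B=1, C=2: +1·20° lon, +2·10° lat → SW at lon -160°, lat -70°.
Square 5, 3: +5·2° lon, +3·1° lat → SW at lon -150°, lat -67°.
Cell spans 2° lon × 1° lat. Centre is SW corner plus half of each.
latitude -66.500, longitude -149.000.

-66.500, -149.000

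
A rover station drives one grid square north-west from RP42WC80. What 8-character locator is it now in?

Longitude extended square 8; −1 → 7.
Latitude extended square 0; +1 → 1.

RP42wc71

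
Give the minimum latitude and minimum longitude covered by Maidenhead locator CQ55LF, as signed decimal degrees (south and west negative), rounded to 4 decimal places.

Field C=2, Q=16: +2·20° lon, +16·10° lat → SW at lon -140°, lat 70°.
Square 5, 5: +5·2° lon, +5·1° lat → SW at lon -130°, lat 75°.
Subsquare l=11, f=5: +11·0.0833333° lon, +5·0.0416667° lat → SW at lon -129.083°, lat 75.2083°.
latitude 75.2083, longitude -129.0833.

75.2083, -129.0833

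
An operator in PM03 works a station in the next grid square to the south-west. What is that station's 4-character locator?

OM92

Longitude square 0; −1 → -1, wraps to 9, carry into field.
Longitude field P = 15; −1 → 14 = O.
Latitude square 3; −1 → 2.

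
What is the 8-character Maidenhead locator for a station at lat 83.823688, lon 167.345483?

RR33qt17

Shift to the Maidenhead origin (180°W, 90°S): lon 347.34548, lat 173.82369.
Field: 347.34548/20 → 17 → R, 173.82369/10 → 17 → R; chars RR.
Square: 7.34548/2 → 3, 3.82369/1 → 3; chars 33.
Subsquare: 1.34548/0.0833333 → 16 → q, 0.82369/0.0416667 → 19 → t; chars qt.
Extended square: 0.01215/0.00833333 → 1, 0.03202/0.00416667 → 7; chars 17.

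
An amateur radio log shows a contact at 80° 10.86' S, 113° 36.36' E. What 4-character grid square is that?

OA69

Add 180° to longitude and 90° to latitude: 293.61, 9.82.
Field: 293.61/20 → 14 → O, 9.82/10 → 0 → A; chars OA.
Square: 13.61/2 → 6, 9.82/1 → 9; chars 69.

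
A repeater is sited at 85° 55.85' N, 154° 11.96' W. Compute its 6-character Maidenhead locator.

Add 180° to longitude and 90° to latitude: 25.8007, 175.9308.
Field: 25.8007/20 → 1 → B, 175.9308/10 → 17 → R; chars BR.
Square: 5.8007/2 → 2, 5.9308/1 → 5; chars 25.
Subsquare: 1.8007/0.0833333 → 21 → v, 0.9308/0.0416667 → 22 → w; chars vw.

BR25vw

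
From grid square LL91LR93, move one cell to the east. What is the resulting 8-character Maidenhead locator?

LL91mr03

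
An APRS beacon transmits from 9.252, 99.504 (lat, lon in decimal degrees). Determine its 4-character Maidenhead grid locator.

NJ99

Shift to the Maidenhead origin (180°W, 90°S): lon 279.50, lat 99.25.
Field: lon ⌊279.50/20⌋ = 13 → N; lat ⌊99.25/10⌋ = 9 → J.
Square: lon ⌊19.50/2⌋ = 9; lat ⌊9.25/1⌋ = 9.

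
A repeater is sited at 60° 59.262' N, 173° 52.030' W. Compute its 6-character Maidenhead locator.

Shift to the Maidenhead origin (180°W, 90°S): lon 6.1328, lat 150.9877.
Field (20°×10°, letters A–R): 6.1328/20 → 0 → A, 150.9877/10 → 15 → P; chars AP.
Square (2°×1°, digits 0–9): 6.1328/2 → 3, 0.9877/1 → 0; chars 30.
Subsquare (5′×2.5′, letters a–x): 0.1328/0.0833333 → 1 → b, 0.9877/0.0416667 → 23 → x; chars bx.

AP30bx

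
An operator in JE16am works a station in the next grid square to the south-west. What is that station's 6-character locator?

Longitude subsquare a = 0; −1 → -1, wraps to 23 = x, carry into square.
Longitude square 1; −1 → 0.
Latitude subsquare m = 12; −1 → 11 = l.

JE06xl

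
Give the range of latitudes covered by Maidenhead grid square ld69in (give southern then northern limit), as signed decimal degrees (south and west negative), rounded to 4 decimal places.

-50.4583, -50.4167

Field L=11, D=3: +11·20° lon, +3·10° lat → SW at lon 40°, lat -60°.
Square 6, 9: +6·2° lon, +9·1° lat → SW at lon 52°, lat -51°.
Subsquare i=8, n=13: +8·0.0833333° lon, +13·0.0416667° lat → SW at lon 52.6667°, lat -50.4583°.
Cell spans 0.0833333° lon × 0.0416667° lat.
south -50.4583, north -50.4167.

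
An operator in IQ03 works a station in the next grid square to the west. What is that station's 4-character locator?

HQ93

Longitude square 0; −1 → -1, wraps to 9, carry into field.
Longitude field I = 8; −1 → 7 = H.
The latitude characters are unchanged.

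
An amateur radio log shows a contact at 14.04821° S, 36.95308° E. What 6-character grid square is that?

Add 180° to longitude and 90° to latitude: 216.9531, 75.9518.
Field: lon ⌊216.9531/20⌋ = 10 → K; lat ⌊75.9518/10⌋ = 7 → H.
Square: lon ⌊16.9531/2⌋ = 8; lat ⌊5.9518/1⌋ = 5.
Subsquare: lon ⌊0.9531/0.0833333⌋ = 11 → l; lat ⌊0.9518/0.0416667⌋ = 22 → w.

KH85lw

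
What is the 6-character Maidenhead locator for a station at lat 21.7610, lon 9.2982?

Offset from 180°W / 90°S: lon 189.2982°, lat 111.7610°.
Field: lon ⌊189.2982/20⌋ = 9 → J; lat ⌊111.7610/10⌋ = 11 → L.
Square: lon ⌊9.2982/2⌋ = 4; lat ⌊1.7610/1⌋ = 1.
Subsquare: lon ⌊1.2982/0.0833333⌋ = 15 → p; lat ⌊0.7610/0.0416667⌋ = 18 → s.

JL41ps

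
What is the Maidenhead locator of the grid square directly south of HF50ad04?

HF50ad03

Latitude extended square 4; −1 → 3.
The longitude characters are unchanged.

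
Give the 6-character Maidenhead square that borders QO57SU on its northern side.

QO57sv

Latitude subsquare u = 20; +1 → 21 = v.
The longitude characters are unchanged.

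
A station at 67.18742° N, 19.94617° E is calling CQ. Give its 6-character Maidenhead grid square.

JP97xe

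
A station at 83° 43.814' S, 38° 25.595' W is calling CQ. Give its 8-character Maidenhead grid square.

HA06sg84

Offset from 180°W / 90°S: lon 141.57342°, lat 6.26977°.
Field: lon ⌊141.57342/20⌋ = 7 → H; lat ⌊6.26977/10⌋ = 0 → A.
Square: lon ⌊1.57342/2⌋ = 0; lat ⌊6.26977/1⌋ = 6.
Subsquare: lon ⌊1.57342/0.0833333⌋ = 18 → s; lat ⌊0.26977/0.0416667⌋ = 6 → g.
Extended square: lon ⌊0.07342/0.00833333⌋ = 8; lat ⌊0.01977/0.00416667⌋ = 4.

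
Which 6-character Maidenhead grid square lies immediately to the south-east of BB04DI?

Longitude subsquare d = 3; +1 → 4 = e.
Latitude subsquare i = 8; −1 → 7 = h.

BB04eh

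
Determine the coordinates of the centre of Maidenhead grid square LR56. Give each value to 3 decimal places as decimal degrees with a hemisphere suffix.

Field L=11, R=17: +11·20° lon, +17·10° lat → SW at lon 40°, lat 80°.
Square 5, 6: +5·2° lon, +6·1° lat → SW at lon 50°, lat 86°.
Cell spans 2° lon × 1° lat. Centre is SW corner plus half of each.
latitude 86.500° N, longitude 51.000° E.

86.500° N, 51.000° E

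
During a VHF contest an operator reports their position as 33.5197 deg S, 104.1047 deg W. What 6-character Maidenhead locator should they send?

DF76wl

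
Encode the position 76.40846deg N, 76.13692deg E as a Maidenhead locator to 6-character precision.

MQ86bj

Offset from 180°W / 90°S: lon 256.1369°, lat 166.4085°.
Field: lon ⌊256.1369/20⌋ = 12 → M; lat ⌊166.4085/10⌋ = 16 → Q.
Square: lon ⌊16.1369/2⌋ = 8; lat ⌊6.4085/1⌋ = 6.
Subsquare: lon ⌊0.1369/0.0833333⌋ = 1 → b; lat ⌊0.4085/0.0416667⌋ = 9 → j.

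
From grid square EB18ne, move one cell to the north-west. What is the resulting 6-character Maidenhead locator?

Longitude subsquare n = 13; −1 → 12 = m.
Latitude subsquare e = 4; +1 → 5 = f.

EB18mf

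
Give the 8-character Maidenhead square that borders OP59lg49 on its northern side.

OP59lh40

Latitude extended square 9; +1 → 10, wraps to 0, carry into subsquare.
Latitude subsquare g = 6; +1 → 7 = h.
The longitude characters are unchanged.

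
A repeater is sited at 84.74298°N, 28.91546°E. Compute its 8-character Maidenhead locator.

KR44kr98

Shift to the Maidenhead origin (180°W, 90°S): lon 208.91546, lat 174.74298.
Field: 208.91546/20 → 10 → K, 174.74298/10 → 17 → R; chars KR.
Square: 8.91546/2 → 4, 4.74298/1 → 4; chars 44.
Subsquare: 0.91546/0.0833333 → 10 → k, 0.74298/0.0416667 → 17 → r; chars kr.
Extended square: 0.08213/0.00833333 → 9, 0.03465/0.00416667 → 8; chars 98.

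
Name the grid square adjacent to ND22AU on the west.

Longitude subsquare a = 0; −1 → -1, wraps to 23 = x, carry into square.
Longitude square 2; −1 → 1.
The latitude characters are unchanged.

ND12xu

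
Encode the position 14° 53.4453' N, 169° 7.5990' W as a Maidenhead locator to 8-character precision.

AK54kv43

Shift to the Maidenhead origin (180°W, 90°S): lon 10.87335, lat 104.89075.
Field: 10.87335/20 → 0 → A, 104.89075/10 → 10 → K; chars AK.
Square: 10.87335/2 → 5, 4.89075/1 → 4; chars 54.
Subsquare: 0.87335/0.0833333 → 10 → k, 0.89075/0.0416667 → 21 → v; chars kv.
Extended square: 0.04002/0.00833333 → 4, 0.01575/0.00416667 → 3; chars 43.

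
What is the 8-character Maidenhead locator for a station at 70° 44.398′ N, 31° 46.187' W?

HQ40cr77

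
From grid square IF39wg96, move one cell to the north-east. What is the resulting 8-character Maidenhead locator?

Longitude extended square 9; +1 → 10, wraps to 0, carry into subsquare.
Longitude subsquare w = 22; +1 → 23 = x.
Latitude extended square 6; +1 → 7.

IF39xg07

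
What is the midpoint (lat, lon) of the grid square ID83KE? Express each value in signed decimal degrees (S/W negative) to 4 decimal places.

Field I=8, D=3: +8·20° lon, +3·10° lat → SW at lon -20°, lat -60°.
Square 8, 3: +8·2° lon, +3·1° lat → SW at lon -4°, lat -57°.
Subsquare k=10, e=4: +10·0.0833333° lon, +4·0.0416667° lat → SW at lon -3.16667°, lat -56.8333°.
Cell spans 0.0833333° lon × 0.0416667° lat. Centre is SW corner plus half of each.
latitude -56.8125, longitude -3.1250.

-56.8125, -3.1250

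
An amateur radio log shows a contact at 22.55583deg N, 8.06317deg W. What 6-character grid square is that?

IL52xn

Offset from 180°W / 90°S: lon 171.9368°, lat 112.5558°.
Field (20°×10°, letters A–R): lon ⌊171.9368/20⌋ = 8 → I; lat ⌊112.5558/10⌋ = 11 → L.
Square (2°×1°, digits 0–9): lon ⌊11.9368/2⌋ = 5; lat ⌊2.5558/1⌋ = 2.
Subsquare (5′×2.5′, letters a–x): lon ⌊1.9368/0.0833333⌋ = 23 → x; lat ⌊0.5558/0.0416667⌋ = 13 → n.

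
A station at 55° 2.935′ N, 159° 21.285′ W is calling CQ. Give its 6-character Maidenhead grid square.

Add 180° to longitude and 90° to latitude: 20.6453, 145.0489.
Field: lon ⌊20.6453/20⌋ = 1 → B; lat ⌊145.0489/10⌋ = 14 → O.
Square: lon ⌊0.6453/2⌋ = 0; lat ⌊5.0489/1⌋ = 5.
Subsquare: lon ⌊0.6453/0.0833333⌋ = 7 → h; lat ⌊0.0489/0.0416667⌋ = 1 → b.

BO05hb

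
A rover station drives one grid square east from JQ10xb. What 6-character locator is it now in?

JQ20ab

Longitude subsquare x = 23; +1 → 24, wraps to 0 = a, carry into square.
Longitude square 1; +1 → 2.
The latitude characters are unchanged.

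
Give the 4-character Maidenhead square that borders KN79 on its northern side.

Latitude square 9; +1 → 10, wraps to 0, carry into field.
Latitude field N = 13; +1 → 14 = O.
The longitude characters are unchanged.

KO70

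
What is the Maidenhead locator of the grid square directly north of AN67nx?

AN68na

Latitude subsquare x = 23; +1 → 24, wraps to 0 = a, carry into square.
Latitude square 7; +1 → 8.
The longitude characters are unchanged.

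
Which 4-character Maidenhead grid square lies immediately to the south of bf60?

BE69

Latitude square 0; −1 → -1, wraps to 9, carry into field.
Latitude field F = 5; −1 → 4 = E.
The longitude characters are unchanged.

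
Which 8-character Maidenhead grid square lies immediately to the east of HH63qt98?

HH63rt08

Longitude extended square 9; +1 → 10, wraps to 0, carry into subsquare.
Longitude subsquare q = 16; +1 → 17 = r.
The latitude characters are unchanged.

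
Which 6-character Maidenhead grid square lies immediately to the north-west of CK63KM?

CK63jn

Longitude subsquare k = 10; −1 → 9 = j.
Latitude subsquare m = 12; +1 → 13 = n.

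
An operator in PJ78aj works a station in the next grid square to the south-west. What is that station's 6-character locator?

Longitude subsquare a = 0; −1 → -1, wraps to 23 = x, carry into square.
Longitude square 7; −1 → 6.
Latitude subsquare j = 9; −1 → 8 = i.

PJ68xi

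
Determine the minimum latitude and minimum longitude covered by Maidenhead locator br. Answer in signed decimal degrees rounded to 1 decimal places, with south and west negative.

Field B=1, R=17: +1·20° lon, +17·10° lat → SW at lon -160°, lat 80°.
latitude 80.0, longitude -160.0.

80.0, -160.0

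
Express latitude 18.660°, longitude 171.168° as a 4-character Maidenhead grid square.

RK58

Add 180° to longitude and 90° to latitude: 351.17, 108.66.
Field: 351.17/20 → 17 → R, 108.66/10 → 10 → K; chars RK.
Square: 11.17/2 → 5, 8.66/1 → 8; chars 58.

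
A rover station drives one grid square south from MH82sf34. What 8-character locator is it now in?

Latitude extended square 4; −1 → 3.
The longitude characters are unchanged.

MH82sf33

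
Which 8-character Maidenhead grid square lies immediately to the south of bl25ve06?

Latitude extended square 6; −1 → 5.
The longitude characters are unchanged.

BL25ve05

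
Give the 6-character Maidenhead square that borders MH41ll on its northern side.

MH41lm

Latitude subsquare l = 11; +1 → 12 = m.
The longitude characters are unchanged.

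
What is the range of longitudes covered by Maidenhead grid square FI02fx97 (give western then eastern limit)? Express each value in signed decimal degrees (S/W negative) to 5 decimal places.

-79.50833, -79.50000

Field F=5, I=8: +5·20° lon, +8·10° lat → SW at lon -80°, lat -10°.
Square 0, 2: +0·2° lon, +2·1° lat → SW at lon -80°, lat -8°.
Subsquare f=5, x=23: +5·0.0833333° lon, +23·0.0416667° lat → SW at lon -79.5833°, lat -7.04167°.
Extended square 9, 7: +9·0.00833333° lon, +7·0.00416667° lat → SW at lon -79.5083°, lat -7.0125°.
Cell spans 0.00833333° lon × 0.00416667° lat.
west -79.50833, east -79.50000.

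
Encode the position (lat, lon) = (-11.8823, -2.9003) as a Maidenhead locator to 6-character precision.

Add 180° to longitude and 90° to latitude: 177.0997, 78.1177.
Field: lon ⌊177.0997/20⌋ = 8 → I; lat ⌊78.1177/10⌋ = 7 → H.
Square: lon ⌊17.0997/2⌋ = 8; lat ⌊8.1177/1⌋ = 8.
Subsquare: lon ⌊1.0997/0.0833333⌋ = 13 → n; lat ⌊0.1177/0.0416667⌋ = 2 → c.

IH88nc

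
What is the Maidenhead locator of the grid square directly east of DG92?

EG02

Longitude square 9; +1 → 10, wraps to 0, carry into field.
Longitude field D = 3; +1 → 4 = E.
The latitude characters are unchanged.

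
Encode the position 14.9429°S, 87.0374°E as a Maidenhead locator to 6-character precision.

Add 180° to longitude and 90° to latitude: 267.0374, 75.0571.
Field: lon ⌊267.0374/20⌋ = 13 → N; lat ⌊75.0571/10⌋ = 7 → H.
Square: lon ⌊7.0374/2⌋ = 3; lat ⌊5.0571/1⌋ = 5.
Subsquare: lon ⌊1.0374/0.0833333⌋ = 12 → m; lat ⌊0.0571/0.0416667⌋ = 1 → b.

NH35mb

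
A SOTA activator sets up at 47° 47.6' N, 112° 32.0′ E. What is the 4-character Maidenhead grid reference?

ON67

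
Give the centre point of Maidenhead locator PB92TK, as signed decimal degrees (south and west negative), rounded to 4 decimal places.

-77.5625, 139.6250

Field P=15, B=1: +15·20° lon, +1·10° lat → SW at lon 120°, lat -80°.
Square 9, 2: +9·2° lon, +2·1° lat → SW at lon 138°, lat -78°.
Subsquare t=19, k=10: +19·0.0833333° lon, +10·0.0416667° lat → SW at lon 139.583°, lat -77.5833°.
Cell spans 0.0833333° lon × 0.0416667° lat. Centre is SW corner plus half of each.
latitude -77.5625, longitude 139.6250.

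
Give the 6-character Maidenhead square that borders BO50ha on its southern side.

BN59hx

Latitude subsquare a = 0; −1 → -1, wraps to 23 = x, carry into square.
Latitude square 0; −1 → -1, wraps to 9, carry into field.
Latitude field O = 14; −1 → 13 = N.
The longitude characters are unchanged.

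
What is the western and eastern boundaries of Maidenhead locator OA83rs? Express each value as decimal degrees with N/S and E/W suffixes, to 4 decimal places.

117.4167° E, 117.5000° E

Field O=14, A=0: +14·20° lon, +0·10° lat → SW at lon 100°, lat -90°.
Square 8, 3: +8·2° lon, +3·1° lat → SW at lon 116°, lat -87°.
Subsquare r=17, s=18: +17·0.0833333° lon, +18·0.0416667° lat → SW at lon 117.417°, lat -86.25°.
Cell spans 0.0833333° lon × 0.0416667° lat.
west 117.4167° E, east 117.5000° E.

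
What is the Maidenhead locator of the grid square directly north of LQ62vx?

LQ63va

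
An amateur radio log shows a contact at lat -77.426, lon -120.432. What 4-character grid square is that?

CB92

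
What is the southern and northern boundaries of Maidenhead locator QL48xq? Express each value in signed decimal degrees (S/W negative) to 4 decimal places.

28.6667, 28.7083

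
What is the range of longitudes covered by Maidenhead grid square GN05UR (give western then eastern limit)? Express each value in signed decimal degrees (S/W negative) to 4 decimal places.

-58.3333, -58.2500

Field G=6, N=13: +6·20° lon, +13·10° lat → SW at lon -60°, lat 40°.
Square 0, 5: +0·2° lon, +5·1° lat → SW at lon -60°, lat 45°.
Subsquare u=20, r=17: +20·0.0833333° lon, +17·0.0416667° lat → SW at lon -58.3333°, lat 45.7083°.
Cell spans 0.0833333° lon × 0.0416667° lat.
west -58.3333, east -58.2500.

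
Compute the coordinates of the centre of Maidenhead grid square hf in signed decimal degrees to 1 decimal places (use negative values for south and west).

Field H=7, F=5: +7·20° lon, +5·10° lat → SW at lon -40°, lat -40°.
Cell spans 20° lon × 10° lat. Centre is SW corner plus half of each.
latitude -35.0, longitude -30.0.

-35.0, -30.0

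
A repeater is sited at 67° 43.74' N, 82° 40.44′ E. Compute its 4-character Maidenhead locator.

Offset from 180°W / 90°S: lon 262.67°, lat 157.73°.
Field (20°×10°, letters A–R): lon ⌊262.67/20⌋ = 13 → N; lat ⌊157.73/10⌋ = 15 → P.
Square (2°×1°, digits 0–9): lon ⌊2.67/2⌋ = 1; lat ⌊7.73/1⌋ = 7.

NP17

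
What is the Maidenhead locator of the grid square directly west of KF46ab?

KF36xb

Longitude subsquare a = 0; −1 → -1, wraps to 23 = x, carry into square.
Longitude square 4; −1 → 3.
The latitude characters are unchanged.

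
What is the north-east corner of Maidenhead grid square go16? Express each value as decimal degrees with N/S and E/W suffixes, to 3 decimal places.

57.000° N, 56.000° W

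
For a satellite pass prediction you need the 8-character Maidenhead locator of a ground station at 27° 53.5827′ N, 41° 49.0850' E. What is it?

Offset from 180°W / 90°S: lon 221.81808°, lat 117.89305°.
Field (20°×10°, letters A–R): 221.81808/20 → 11 → L, 117.89305/10 → 11 → L; chars LL.
Square (2°×1°, digits 0–9): 1.81808/2 → 0, 7.89305/1 → 7; chars 07.
Subsquare (5′×2.5′, letters a–x): 1.81808/0.0833333 → 21 → v, 0.89305/0.0416667 → 21 → v; chars vv.
Extended square (30″×15″, digits 0–9): 0.06808/0.00833333 → 8, 0.01805/0.00416667 → 4; chars 84.

LL07vv84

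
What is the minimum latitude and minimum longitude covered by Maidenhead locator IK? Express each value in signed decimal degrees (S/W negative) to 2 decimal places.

Field I=8, K=10: +8·20° lon, +10·10° lat → SW at lon -20°, lat 10°.
latitude 10.00, longitude -20.00.

10.00, -20.00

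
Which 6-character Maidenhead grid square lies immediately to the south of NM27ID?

NM27ic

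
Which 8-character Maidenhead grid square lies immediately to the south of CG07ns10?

Latitude extended square 0; −1 → -1, wraps to 9, carry into subsquare.
Latitude subsquare s = 18; −1 → 17 = r.
The longitude characters are unchanged.

CG07nr19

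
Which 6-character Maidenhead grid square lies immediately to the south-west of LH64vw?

LH64uv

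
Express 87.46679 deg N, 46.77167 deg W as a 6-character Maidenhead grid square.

GR67ol

Shift to the Maidenhead origin (180°W, 90°S): lon 133.2283, lat 177.4668.
Field (20°×10°, letters A–R): 133.2283/20 → 6 → G, 177.4668/10 → 17 → R; chars GR.
Square (2°×1°, digits 0–9): 13.2283/2 → 6, 7.4668/1 → 7; chars 67.
Subsquare (5′×2.5′, letters a–x): 1.2283/0.0833333 → 14 → o, 0.4668/0.0416667 → 11 → l; chars ol.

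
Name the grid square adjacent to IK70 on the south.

Latitude square 0; −1 → -1, wraps to 9, carry into field.
Latitude field K = 10; −1 → 9 = J.
The longitude characters are unchanged.

IJ79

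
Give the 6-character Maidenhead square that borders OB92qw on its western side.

OB92pw

Longitude subsquare q = 16; −1 → 15 = p.
The latitude characters are unchanged.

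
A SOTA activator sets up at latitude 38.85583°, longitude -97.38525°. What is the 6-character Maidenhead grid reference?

Add 180° to longitude and 90° to latitude: 82.6148, 128.8558.
Field: 82.6148/20 → 4 → E, 128.8558/10 → 12 → M; chars EM.
Square: 2.6148/2 → 1, 8.8558/1 → 8; chars 18.
Subsquare: 0.6148/0.0833333 → 7 → h, 0.8558/0.0416667 → 20 → u; chars hu.

EM18hu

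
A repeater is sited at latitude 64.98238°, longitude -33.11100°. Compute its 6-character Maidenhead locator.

HP34kx

Shift to the Maidenhead origin (180°W, 90°S): lon 146.8890, lat 154.9824.
Field: lon ⌊146.8890/20⌋ = 7 → H; lat ⌊154.9824/10⌋ = 15 → P.
Square: lon ⌊6.8890/2⌋ = 3; lat ⌊4.9824/1⌋ = 4.
Subsquare: lon ⌊0.8890/0.0833333⌋ = 10 → k; lat ⌊0.9824/0.0416667⌋ = 23 → x.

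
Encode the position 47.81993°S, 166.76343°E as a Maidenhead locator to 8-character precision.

RE32je13

Offset from 180°W / 90°S: lon 346.76343°, lat 42.18007°.
Field (20°×10°, letters A–R): 346.76343/20 → 17 → R, 42.18007/10 → 4 → E; chars RE.
Square (2°×1°, digits 0–9): 6.76343/2 → 3, 2.18007/1 → 2; chars 32.
Subsquare (5′×2.5′, letters a–x): 0.76343/0.0833333 → 9 → j, 0.18007/0.0416667 → 4 → e; chars je.
Extended square (30″×15″, digits 0–9): 0.01343/0.00833333 → 1, 0.01340/0.00416667 → 3; chars 13.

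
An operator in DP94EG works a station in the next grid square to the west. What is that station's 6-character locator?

Longitude subsquare e = 4; −1 → 3 = d.
The latitude characters are unchanged.

DP94dg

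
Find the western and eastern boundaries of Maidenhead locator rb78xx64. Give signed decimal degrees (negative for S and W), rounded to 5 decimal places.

Field R=17, B=1: +17·20° lon, +1·10° lat → SW at lon 160°, lat -80°.
Square 7, 8: +7·2° lon, +8·1° lat → SW at lon 174°, lat -72°.
Subsquare x=23, x=23: +23·0.0833333° lon, +23·0.0416667° lat → SW at lon 175.917°, lat -71.0417°.
Extended square 6, 4: +6·0.00833333° lon, +4·0.00416667° lat → SW at lon 175.967°, lat -71.025°.
Cell spans 0.00833333° lon × 0.00416667° lat.
west 175.96667, east 175.97500.

175.96667, 175.97500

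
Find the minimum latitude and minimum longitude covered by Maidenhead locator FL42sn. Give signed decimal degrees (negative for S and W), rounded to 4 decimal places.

22.5417, -70.5000

Field F=5, L=11: +5·20° lon, +11·10° lat → SW at lon -80°, lat 20°.
Square 4, 2: +4·2° lon, +2·1° lat → SW at lon -72°, lat 22°.
Subsquare s=18, n=13: +18·0.0833333° lon, +13·0.0416667° lat → SW at lon -70.5°, lat 22.5417°.
latitude 22.5417, longitude -70.5000.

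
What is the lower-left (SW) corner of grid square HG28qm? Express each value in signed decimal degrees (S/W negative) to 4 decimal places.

Field H=7, G=6: +7·20° lon, +6·10° lat → SW at lon -40°, lat -30°.
Square 2, 8: +2·2° lon, +8·1° lat → SW at lon -36°, lat -22°.
Subsquare q=16, m=12: +16·0.0833333° lon, +12·0.0416667° lat → SW at lon -34.6667°, lat -21.5°.
latitude -21.5000, longitude -34.6667.

-21.5000, -34.6667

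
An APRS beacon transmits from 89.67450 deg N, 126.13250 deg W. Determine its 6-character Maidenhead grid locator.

CR69wq

Shift to the Maidenhead origin (180°W, 90°S): lon 53.8675, lat 179.6745.
Field (20°×10°, letters A–R): 53.8675/20 → 2 → C, 179.6745/10 → 17 → R; chars CR.
Square (2°×1°, digits 0–9): 13.8675/2 → 6, 9.6745/1 → 9; chars 69.
Subsquare (5′×2.5′, letters a–x): 1.8675/0.0833333 → 22 → w, 0.6745/0.0416667 → 16 → q; chars wq.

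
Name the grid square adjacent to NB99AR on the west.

Longitude subsquare a = 0; −1 → -1, wraps to 23 = x, carry into square.
Longitude square 9; −1 → 8.
The latitude characters are unchanged.

NB89xr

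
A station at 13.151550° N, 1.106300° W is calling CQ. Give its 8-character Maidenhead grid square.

IK93kd76

Shift to the Maidenhead origin (180°W, 90°S): lon 178.89370, lat 103.15155.
Field (20°×10°, letters A–R): 178.89370/20 → 8 → I, 103.15155/10 → 10 → K; chars IK.
Square (2°×1°, digits 0–9): 18.89370/2 → 9, 3.15155/1 → 3; chars 93.
Subsquare (5′×2.5′, letters a–x): 0.89370/0.0833333 → 10 → k, 0.15155/0.0416667 → 3 → d; chars kd.
Extended square (30″×15″, digits 0–9): 0.06037/0.00833333 → 7, 0.02655/0.00416667 → 6; chars 76.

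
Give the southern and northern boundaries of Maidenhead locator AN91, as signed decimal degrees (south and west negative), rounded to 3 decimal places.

41.000, 42.000

Field A=0, N=13: +0·20° lon, +13·10° lat → SW at lon -180°, lat 40°.
Square 9, 1: +9·2° lon, +1·1° lat → SW at lon -162°, lat 41°.
Cell spans 2° lon × 1° lat.
south 41.000, north 42.000.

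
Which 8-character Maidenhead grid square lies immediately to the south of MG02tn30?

Latitude extended square 0; −1 → -1, wraps to 9, carry into subsquare.
Latitude subsquare n = 13; −1 → 12 = m.
The longitude characters are unchanged.

MG02tm39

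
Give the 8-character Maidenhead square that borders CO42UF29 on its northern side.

CO42ug20

Latitude extended square 9; +1 → 10, wraps to 0, carry into subsquare.
Latitude subsquare f = 5; +1 → 6 = g.
The longitude characters are unchanged.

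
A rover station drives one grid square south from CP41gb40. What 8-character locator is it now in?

CP41ga49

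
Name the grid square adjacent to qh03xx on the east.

QH13ax

Longitude subsquare x = 23; +1 → 24, wraps to 0 = a, carry into square.
Longitude square 0; +1 → 1.
The latitude characters are unchanged.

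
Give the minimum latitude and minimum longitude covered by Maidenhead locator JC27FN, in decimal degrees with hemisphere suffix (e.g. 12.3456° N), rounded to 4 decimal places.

62.4583° S, 4.4167° E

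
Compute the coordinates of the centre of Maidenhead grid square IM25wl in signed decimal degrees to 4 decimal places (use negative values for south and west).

Field I=8, M=12: +8·20° lon, +12·10° lat → SW at lon -20°, lat 30°.
Square 2, 5: +2·2° lon, +5·1° lat → SW at lon -16°, lat 35°.
Subsquare w=22, l=11: +22·0.0833333° lon, +11·0.0416667° lat → SW at lon -14.1667°, lat 35.4583°.
Cell spans 0.0833333° lon × 0.0416667° lat. Centre is SW corner plus half of each.
latitude 35.4792, longitude -14.1250.

35.4792, -14.1250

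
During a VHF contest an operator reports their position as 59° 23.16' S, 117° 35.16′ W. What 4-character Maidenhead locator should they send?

DD10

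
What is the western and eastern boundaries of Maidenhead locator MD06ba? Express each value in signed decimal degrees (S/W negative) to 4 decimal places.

60.0833, 60.1667

Field M=12, D=3: +12·20° lon, +3·10° lat → SW at lon 60°, lat -60°.
Square 0, 6: +0·2° lon, +6·1° lat → SW at lon 60°, lat -54°.
Subsquare b=1, a=0: +1·0.0833333° lon, +0·0.0416667° lat → SW at lon 60.0833°, lat -54°.
Cell spans 0.0833333° lon × 0.0416667° lat.
west 60.0833, east 60.1667.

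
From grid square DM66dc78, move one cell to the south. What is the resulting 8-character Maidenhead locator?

DM66dc77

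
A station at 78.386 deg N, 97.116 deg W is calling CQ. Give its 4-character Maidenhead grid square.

EQ18

Shift to the Maidenhead origin (180°W, 90°S): lon 82.88, lat 168.39.
Field: lon ⌊82.88/20⌋ = 4 → E; lat ⌊168.39/10⌋ = 16 → Q.
Square: lon ⌊2.88/2⌋ = 1; lat ⌊8.39/1⌋ = 8.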